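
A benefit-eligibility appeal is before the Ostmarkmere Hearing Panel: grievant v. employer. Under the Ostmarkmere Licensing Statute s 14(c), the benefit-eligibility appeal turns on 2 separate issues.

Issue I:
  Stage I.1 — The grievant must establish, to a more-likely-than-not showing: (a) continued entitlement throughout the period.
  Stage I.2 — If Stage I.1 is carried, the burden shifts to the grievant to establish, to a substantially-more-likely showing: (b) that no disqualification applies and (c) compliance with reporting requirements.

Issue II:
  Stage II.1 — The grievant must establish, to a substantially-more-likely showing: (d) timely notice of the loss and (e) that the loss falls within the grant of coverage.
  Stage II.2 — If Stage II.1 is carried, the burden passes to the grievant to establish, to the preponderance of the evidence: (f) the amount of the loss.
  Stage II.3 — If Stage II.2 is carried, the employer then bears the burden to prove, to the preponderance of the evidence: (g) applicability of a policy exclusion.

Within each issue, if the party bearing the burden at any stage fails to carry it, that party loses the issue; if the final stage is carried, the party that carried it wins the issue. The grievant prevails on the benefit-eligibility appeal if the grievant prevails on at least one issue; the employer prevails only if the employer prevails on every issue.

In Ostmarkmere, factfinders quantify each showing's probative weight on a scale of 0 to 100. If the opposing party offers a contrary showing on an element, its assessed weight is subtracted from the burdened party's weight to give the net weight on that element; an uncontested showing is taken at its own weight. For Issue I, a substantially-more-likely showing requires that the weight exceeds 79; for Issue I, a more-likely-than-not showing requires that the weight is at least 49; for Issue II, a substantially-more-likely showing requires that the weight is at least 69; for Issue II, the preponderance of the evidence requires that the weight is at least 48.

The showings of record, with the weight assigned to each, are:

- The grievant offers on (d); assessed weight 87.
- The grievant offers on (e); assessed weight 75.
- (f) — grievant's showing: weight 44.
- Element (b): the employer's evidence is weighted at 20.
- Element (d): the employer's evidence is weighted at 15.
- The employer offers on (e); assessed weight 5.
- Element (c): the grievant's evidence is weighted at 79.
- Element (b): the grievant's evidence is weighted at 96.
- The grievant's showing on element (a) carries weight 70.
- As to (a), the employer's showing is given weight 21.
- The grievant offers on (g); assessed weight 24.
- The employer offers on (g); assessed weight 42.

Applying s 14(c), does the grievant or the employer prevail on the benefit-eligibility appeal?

employer

— Issue I —
Stage I.1 (grievant, a more-likely-than-not showing, weight is at least 49): (a) net 70−21=49 ≥ 49 — meets.
  Stage I.1 is satisfied; the grievant continues to bear the burden.
Stage I.2 (grievant, a substantially-more-likely showing, weight exceeds 79): (b) net 96−20=76 ≤ 79 — fails; (c) 79 ≤ 79 — fails.
  Not every element is met, so the grievant fails to carry Stage I.2.
So the employer prevails on this issue.
— Issue II —
Stage II.1 (grievant, a substantially-more-likely showing, weight is at least 69): (d) net 87−15=72 ≥ 69 — meets; (e) net 75−5=70 ≥ 69 — meets.
  Stage II.1 is satisfied; the grievant continues to bear the burden.
Stage II.2 (grievant, the preponderance of the evidence, weight is at least 48): (f) 44 < 48 — fails.
  The grievant does not carry Stage II.2.
The employer prevails on this issue.
Per-issue: Issue I → employer; Issue II → employer. The grievant must prevail on at least one issue; overall, the employer prevails.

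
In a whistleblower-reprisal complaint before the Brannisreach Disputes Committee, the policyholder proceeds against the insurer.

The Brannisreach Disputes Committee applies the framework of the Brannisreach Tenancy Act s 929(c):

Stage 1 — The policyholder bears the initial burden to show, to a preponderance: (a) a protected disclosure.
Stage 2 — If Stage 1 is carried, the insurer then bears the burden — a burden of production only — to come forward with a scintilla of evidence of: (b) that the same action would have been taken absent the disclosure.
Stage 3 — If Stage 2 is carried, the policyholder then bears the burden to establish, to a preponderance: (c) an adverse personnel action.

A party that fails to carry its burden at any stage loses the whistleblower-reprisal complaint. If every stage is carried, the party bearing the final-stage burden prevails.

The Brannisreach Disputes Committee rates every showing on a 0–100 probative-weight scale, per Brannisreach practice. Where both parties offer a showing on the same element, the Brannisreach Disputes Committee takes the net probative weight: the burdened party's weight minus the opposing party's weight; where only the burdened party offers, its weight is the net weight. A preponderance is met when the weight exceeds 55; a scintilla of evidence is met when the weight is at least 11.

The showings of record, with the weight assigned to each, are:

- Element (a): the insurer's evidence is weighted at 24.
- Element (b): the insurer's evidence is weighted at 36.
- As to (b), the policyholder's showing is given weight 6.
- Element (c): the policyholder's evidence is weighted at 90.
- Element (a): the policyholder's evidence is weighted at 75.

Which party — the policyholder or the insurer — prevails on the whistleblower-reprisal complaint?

insurer

At Stage 1 the policyholder must meet a preponderance (weight exceeds 55): on (a) the weight is 75 less the opposing 24 gives net 51, which does not exceed 55, so (a) does not meet the standard.
  The policyholder does not carry Stage 1.
The analysis ends at Stage 1; the insurer prevails.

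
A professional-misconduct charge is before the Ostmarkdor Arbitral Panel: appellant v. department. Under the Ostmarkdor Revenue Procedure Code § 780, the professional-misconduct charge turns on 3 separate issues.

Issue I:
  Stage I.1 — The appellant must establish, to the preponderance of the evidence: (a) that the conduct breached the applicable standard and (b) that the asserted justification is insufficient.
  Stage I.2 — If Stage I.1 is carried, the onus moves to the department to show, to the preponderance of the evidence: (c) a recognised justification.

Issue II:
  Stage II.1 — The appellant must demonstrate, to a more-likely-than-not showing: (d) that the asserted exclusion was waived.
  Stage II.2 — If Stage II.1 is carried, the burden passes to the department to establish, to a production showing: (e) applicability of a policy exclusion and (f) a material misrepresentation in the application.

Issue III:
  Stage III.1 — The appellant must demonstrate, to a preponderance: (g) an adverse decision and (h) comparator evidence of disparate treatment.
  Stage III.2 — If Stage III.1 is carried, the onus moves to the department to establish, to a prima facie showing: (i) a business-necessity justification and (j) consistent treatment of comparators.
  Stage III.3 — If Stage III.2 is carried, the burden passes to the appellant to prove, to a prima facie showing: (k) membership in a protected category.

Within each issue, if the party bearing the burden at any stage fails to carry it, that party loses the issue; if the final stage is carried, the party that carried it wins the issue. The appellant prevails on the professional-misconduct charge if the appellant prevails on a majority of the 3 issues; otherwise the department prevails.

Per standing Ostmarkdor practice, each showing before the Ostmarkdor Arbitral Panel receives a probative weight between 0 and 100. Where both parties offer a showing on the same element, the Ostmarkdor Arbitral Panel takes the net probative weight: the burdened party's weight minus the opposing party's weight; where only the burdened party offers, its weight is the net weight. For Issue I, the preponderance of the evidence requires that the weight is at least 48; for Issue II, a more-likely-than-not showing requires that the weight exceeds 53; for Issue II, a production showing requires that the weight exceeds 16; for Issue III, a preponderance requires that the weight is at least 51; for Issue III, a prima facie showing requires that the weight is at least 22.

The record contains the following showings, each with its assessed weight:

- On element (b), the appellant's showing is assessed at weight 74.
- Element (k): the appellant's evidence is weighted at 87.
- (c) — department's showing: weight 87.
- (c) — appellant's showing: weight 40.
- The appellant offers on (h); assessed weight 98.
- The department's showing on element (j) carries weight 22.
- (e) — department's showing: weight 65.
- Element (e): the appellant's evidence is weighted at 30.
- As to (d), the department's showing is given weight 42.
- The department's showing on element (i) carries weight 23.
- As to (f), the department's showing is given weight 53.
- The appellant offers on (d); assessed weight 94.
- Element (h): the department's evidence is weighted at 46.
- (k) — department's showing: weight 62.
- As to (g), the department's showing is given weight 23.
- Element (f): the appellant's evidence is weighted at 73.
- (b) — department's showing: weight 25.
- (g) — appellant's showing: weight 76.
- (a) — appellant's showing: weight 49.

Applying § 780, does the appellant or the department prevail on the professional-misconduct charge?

appellant

— Issue I —
Stage I.1 (appellant, the preponderance of the evidence, weight is at least 48): (a) 49 ≥ 48 — meets; (b) net 74−25=49 ≥ 48 — meets.
  Stage I.1 is satisfied; the onus moves to the department.
Stage I.2 (department, the preponderance of the evidence, weight is at least 48): (c) net 87−40=47 < 48 — fails.
  Stage I.2 not carried; the department fails its burden.
The appellant prevails on this issue.
— Issue II —
Stage II.1 (appellant, a more-likely-than-not showing, weight exceeds 53): (d) net 94−42=52 ≤ 53 — fails.
  The appellant does not carry Stage II.1.
The department prevails on this issue.
— Issue III —
Stage III.1 — burden on appellant; standard: a preponderance (weight is at least 51).
    (g): 76 − 23 = 53 ≥ 51 [met]
    (h): 98 − 46 = 52 ≥ 51 [met]
  Stage III.1 carried; the burden shifts to the department.
Stage III.2 — burden on department; standard: a prima facie showing (weight is at least 22).
    (i): 23 ≥ 22 [met]
    (j): 22 ≥ 22 [met]
  The department carries Stage III.2; the appellant now bears the burden.
Stage III.3 — burden on appellant; standard: a prima facie showing (weight is at least 22).
    (k): 87 − 62 = 25 ≥ 22 [met]
  Stage III.3 carried; the final stage is satisfied.
All stages carried — the appellant prevails on this issue.
Per-issue: Issue I → appellant; Issue II → department; Issue III → appellant. The appellant must prevail on a majority of issues; overall, the appellant prevails.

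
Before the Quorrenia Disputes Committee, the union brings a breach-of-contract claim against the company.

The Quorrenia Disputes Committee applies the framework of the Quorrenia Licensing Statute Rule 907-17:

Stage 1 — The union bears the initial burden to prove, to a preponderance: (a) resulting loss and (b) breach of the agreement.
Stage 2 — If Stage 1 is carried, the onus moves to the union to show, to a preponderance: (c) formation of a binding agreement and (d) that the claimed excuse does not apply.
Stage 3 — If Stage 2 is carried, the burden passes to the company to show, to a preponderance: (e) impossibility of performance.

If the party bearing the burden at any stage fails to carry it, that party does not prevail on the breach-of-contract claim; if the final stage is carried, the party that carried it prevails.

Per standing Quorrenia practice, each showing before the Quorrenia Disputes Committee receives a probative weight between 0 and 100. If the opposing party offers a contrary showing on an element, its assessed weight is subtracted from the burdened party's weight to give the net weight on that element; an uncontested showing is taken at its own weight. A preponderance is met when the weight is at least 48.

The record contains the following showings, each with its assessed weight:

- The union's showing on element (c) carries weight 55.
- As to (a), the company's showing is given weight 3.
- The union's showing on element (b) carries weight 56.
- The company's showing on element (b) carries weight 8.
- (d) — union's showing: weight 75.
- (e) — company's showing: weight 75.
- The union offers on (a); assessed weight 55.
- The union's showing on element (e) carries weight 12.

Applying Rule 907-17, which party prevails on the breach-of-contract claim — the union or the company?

company

Stage 1 — burden on union; standard: a preponderance (weight is at least 48).
    (a): 55 − 3 = 52 ≥ 48 [met]
    (b): 56 − 8 = 48 ≥ 48 [met]
  Stage 1 carried; the burden remains with the union.
Stage 2 — burden on union; standard: a preponderance (weight is at least 48).
    (c): 55 ≥ 48 [met]
    (d): 75 ≥ 48 [met]
  The union carries Stage 2; the company now bears the burden.
Stage 3 — burden on company; standard: a preponderance (weight is at least 48).
    (e): 75 − 12 = 63 ≥ 48 [met]
  Stage 3 carried; the final stage is satisfied.
With every stage satisfied, the company prevails.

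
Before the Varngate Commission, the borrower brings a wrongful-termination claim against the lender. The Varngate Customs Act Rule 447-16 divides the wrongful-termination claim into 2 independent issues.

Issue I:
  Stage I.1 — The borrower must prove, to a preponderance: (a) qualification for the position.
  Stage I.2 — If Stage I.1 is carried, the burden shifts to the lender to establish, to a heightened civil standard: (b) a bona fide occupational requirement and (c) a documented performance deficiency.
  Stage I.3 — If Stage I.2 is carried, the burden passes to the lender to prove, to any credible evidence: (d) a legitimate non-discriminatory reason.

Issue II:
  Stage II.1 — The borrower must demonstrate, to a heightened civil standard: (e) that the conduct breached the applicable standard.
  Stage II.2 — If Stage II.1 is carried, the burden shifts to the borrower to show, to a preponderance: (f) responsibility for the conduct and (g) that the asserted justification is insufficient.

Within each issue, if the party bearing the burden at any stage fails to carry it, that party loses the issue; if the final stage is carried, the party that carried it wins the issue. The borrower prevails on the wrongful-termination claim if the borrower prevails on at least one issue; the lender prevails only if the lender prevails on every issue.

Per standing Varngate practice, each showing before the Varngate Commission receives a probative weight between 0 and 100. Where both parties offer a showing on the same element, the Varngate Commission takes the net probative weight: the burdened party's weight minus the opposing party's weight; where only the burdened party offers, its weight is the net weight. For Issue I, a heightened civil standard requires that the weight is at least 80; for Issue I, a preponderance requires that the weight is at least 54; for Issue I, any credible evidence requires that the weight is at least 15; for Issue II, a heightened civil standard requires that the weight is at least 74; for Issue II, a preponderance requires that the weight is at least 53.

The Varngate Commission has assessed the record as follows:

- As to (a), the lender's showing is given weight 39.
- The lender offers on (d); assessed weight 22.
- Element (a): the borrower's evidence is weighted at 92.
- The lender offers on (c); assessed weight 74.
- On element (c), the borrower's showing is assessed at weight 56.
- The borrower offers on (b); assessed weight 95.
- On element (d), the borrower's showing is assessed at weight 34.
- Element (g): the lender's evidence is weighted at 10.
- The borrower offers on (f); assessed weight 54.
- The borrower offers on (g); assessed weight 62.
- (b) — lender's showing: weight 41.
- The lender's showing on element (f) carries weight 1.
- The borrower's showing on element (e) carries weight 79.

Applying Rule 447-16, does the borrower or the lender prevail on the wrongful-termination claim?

— Issue I —
Stage I.1 — burden on borrower; standard: a preponderance (weight is at least 54).
    (a): 92 − 39 = 53 < 54 [not met]
  Not every element is met, so the borrower fails to carry Stage I.1.
So the lender prevails on this issue.
— Issue II —
Stage II.1 (borrower, a heightened civil standard, weight is at least 74): (e) 79 ≥ 74 — meets.
  Stage II.1 carried; the burden remains with the borrower.
Stage II.2 (borrower, a preponderance, weight is at least 53): (f) net 54−1=53 ≥ 53 — meets; (g) net 62−10=52 < 53 — fails.
  The borrower does not carry Stage II.2.
The analysis ends at Stage II.2; the lender prevails on this issue.
Per-issue: Issue I → lender; Issue II → lender. The borrower must prevail on at least one issue; overall, the lender prevails.

lender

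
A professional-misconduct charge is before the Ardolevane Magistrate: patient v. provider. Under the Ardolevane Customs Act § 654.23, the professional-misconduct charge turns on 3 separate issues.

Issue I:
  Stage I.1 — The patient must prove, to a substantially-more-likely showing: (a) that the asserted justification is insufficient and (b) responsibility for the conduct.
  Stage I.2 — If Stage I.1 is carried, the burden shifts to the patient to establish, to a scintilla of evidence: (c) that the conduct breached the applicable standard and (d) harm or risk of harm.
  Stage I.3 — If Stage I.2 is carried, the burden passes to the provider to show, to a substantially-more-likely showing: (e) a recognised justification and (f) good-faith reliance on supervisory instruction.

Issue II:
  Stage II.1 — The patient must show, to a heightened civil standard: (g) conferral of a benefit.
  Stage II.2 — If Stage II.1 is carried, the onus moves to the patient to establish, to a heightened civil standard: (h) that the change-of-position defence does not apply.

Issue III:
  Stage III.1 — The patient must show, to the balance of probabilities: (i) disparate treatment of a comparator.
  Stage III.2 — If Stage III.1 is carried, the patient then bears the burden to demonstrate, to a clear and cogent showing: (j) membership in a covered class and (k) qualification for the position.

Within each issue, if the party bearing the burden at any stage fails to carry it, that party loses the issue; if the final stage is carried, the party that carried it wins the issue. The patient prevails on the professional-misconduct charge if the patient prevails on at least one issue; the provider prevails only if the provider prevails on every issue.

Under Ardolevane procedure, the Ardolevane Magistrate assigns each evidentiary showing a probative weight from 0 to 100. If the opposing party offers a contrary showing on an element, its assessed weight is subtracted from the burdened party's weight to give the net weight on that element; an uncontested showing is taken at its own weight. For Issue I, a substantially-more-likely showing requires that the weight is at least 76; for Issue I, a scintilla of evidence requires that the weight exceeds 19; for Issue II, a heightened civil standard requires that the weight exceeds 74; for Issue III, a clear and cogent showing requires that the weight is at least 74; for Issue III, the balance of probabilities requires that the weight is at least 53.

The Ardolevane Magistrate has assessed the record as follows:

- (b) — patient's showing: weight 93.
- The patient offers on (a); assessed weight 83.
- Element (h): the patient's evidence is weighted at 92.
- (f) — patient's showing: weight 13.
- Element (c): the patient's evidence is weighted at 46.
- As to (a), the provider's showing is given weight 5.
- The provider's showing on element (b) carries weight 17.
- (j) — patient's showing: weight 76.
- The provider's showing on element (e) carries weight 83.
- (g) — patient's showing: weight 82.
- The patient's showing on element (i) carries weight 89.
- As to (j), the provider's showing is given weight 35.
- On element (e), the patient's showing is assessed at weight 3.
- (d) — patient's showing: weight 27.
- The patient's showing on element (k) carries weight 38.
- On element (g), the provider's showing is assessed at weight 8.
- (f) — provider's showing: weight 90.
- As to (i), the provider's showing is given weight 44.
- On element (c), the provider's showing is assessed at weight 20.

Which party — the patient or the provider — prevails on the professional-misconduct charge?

provider

— Issue I —
Stage I.1 (patient, a substantially-more-likely showing, weight is at least 76): (a) net 83−5=78 ≥ 76 — meets; (b) net 93−17=76 ≥ 76 — meets.
  Stage I.1 is satisfied; the patient continues to bear the burden.
Stage I.2 (patient, a scintilla of evidence, weight exceeds 19): (c) net 46−20=26 > 19 — meets; (d) 27 > 19 — meets.
  All elements met. The burden passes to the provider.
Stage I.3 (provider, a substantially-more-likely showing, weight is at least 76): (e) net 83−3=80 ≥ 76 — meets; (f) net 90−13=77 ≥ 76 — meets.
  All elements met at the final stage.
Every stage carried; the provider prevails on this issue.
— Issue II —
Stage II.1 — burden on patient; standard: a heightened civil standard (weight exceeds 74).
    (g): 82 − 8 = 74 ≤ 74 [not met]
  The patient does not carry Stage II.1.
The provider prevails on this issue.
— Issue III —
At Stage III.1 the patient must meet the balance of probabilities (weight is at least 53): on (i) the weight is 89 less the opposing 44 gives net 45, which does not reach 53, so (i) does not meet the standard.
  Stage III.1 not carried; the patient fails its burden.
The provider prevails on this issue.
Per-issue: Issue I → provider; Issue II → provider; Issue III → provider. The patient must prevail on at least one issue; overall, the provider prevails.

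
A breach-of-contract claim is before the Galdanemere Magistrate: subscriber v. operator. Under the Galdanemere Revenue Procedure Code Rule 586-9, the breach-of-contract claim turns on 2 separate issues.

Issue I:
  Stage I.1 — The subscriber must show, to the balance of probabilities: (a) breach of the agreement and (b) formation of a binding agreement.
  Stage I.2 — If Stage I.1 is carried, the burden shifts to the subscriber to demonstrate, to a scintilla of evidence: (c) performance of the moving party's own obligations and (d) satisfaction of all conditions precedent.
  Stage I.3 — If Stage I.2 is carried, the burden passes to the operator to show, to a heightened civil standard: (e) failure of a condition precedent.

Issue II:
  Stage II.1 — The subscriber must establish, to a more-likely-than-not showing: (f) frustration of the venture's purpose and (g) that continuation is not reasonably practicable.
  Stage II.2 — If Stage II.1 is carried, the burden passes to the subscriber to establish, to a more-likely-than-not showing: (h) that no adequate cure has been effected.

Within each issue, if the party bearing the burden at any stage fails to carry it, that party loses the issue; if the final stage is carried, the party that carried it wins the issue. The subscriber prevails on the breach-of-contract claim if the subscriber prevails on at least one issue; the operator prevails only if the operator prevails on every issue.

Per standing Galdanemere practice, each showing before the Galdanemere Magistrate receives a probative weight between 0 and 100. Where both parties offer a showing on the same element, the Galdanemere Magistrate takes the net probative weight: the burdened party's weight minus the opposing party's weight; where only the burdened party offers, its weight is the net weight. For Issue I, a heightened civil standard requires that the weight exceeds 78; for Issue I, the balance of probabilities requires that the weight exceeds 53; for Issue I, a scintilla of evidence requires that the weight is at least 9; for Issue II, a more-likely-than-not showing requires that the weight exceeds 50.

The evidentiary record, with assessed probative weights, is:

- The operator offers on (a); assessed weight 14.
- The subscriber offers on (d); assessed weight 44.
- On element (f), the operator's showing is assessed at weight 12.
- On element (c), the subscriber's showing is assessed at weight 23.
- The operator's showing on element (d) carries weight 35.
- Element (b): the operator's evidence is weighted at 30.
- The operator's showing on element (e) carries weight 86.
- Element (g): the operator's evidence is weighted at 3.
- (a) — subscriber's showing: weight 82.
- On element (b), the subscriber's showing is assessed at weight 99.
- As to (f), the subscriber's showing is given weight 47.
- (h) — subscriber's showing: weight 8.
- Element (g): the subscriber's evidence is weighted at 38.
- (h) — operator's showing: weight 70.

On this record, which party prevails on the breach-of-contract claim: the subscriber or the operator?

operator

— Issue I —
Stage I.1 (subscriber, the balance of probabilities, weight exceeds 53): (a) net 82−14=68 > 53 — meets; (b) net 99−30=69 > 53 — meets.
  Stage I.1 is satisfied; the subscriber continues to bear the burden.
Stage I.2 (subscriber, a scintilla of evidence, weight is at least 9): (c) 23 ≥ 9 — meets; (d) net 44−35=9 ≥ 9 — meets.
  The subscriber carries Stage I.2; the operator now bears the burden.
Stage I.3 (operator, a heightened civil standard, weight exceeds 78): (e) 86 > 78 — meets.
  Stage I.3 carried; the final stage is satisfied.
With every stage satisfied, the operator prevails on this issue.
— Issue II —
Stage II.1 — burden on subscriber; standard: a more-likely-than-not showing (weight exceeds 50).
    (f): 47 − 12 = 35 ≤ 50 [not met]
    (g): 38 − 3 = 35 ≤ 50 [not met]
  Not every element is met, so the subscriber fails to carry Stage II.1.
The analysis ends at Stage II.1; the operator prevails on this issue.
Per-issue: Issue I → operator; Issue II → operator. The subscriber must prevail on at least one issue; overall, the operator prevails.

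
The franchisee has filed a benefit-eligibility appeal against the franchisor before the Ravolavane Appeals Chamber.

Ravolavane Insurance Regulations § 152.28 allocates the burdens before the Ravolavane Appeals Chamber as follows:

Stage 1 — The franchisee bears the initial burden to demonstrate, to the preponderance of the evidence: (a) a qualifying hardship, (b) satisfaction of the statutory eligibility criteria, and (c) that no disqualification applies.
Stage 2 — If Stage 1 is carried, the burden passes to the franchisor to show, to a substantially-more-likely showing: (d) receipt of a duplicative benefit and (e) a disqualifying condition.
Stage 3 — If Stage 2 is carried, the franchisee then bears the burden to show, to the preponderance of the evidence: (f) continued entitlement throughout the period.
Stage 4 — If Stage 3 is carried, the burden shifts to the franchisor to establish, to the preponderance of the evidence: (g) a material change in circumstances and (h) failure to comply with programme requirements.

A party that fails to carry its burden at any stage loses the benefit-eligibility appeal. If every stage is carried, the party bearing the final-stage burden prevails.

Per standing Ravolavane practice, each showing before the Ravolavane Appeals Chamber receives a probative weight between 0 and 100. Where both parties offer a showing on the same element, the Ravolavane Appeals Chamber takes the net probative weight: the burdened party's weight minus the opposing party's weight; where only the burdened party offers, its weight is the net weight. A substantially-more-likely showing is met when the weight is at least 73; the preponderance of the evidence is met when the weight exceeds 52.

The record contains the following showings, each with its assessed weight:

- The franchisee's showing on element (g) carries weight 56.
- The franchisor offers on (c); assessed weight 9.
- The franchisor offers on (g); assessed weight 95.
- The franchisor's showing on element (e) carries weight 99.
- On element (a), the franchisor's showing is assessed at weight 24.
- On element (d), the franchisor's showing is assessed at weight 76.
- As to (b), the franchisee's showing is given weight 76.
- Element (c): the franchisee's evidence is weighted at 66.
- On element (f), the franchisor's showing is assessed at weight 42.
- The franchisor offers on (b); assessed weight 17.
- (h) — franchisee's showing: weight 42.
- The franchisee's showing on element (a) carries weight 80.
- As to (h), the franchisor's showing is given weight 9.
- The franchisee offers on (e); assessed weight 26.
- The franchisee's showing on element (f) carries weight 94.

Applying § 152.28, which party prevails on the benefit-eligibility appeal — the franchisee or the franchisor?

franchisor

Stage 1 (franchisee, the preponderance of the evidence, weight exceeds 52): (a) net 80−24=56 > 52 — meets; (b) net 76−17=59 > 52 — meets; (c) net 66−9=57 > 52 — meets.
  Stage 1 carried; the burden shifts to the franchisor.
Stage 2 (franchisor, a substantially-more-likely showing, weight is at least 73): (d) 76 ≥ 73 — meets; (e) net 99−26=73 ≥ 73 — meets.
  Stage 2 carried; the burden shifts to the franchisee.
Stage 3 (franchisee, the preponderance of the evidence, weight exceeds 52): (f) net 94−42=52 ≤ 52 — fails.
  Stage 3 not carried; the franchisee fails its burden.
So the franchisor prevails.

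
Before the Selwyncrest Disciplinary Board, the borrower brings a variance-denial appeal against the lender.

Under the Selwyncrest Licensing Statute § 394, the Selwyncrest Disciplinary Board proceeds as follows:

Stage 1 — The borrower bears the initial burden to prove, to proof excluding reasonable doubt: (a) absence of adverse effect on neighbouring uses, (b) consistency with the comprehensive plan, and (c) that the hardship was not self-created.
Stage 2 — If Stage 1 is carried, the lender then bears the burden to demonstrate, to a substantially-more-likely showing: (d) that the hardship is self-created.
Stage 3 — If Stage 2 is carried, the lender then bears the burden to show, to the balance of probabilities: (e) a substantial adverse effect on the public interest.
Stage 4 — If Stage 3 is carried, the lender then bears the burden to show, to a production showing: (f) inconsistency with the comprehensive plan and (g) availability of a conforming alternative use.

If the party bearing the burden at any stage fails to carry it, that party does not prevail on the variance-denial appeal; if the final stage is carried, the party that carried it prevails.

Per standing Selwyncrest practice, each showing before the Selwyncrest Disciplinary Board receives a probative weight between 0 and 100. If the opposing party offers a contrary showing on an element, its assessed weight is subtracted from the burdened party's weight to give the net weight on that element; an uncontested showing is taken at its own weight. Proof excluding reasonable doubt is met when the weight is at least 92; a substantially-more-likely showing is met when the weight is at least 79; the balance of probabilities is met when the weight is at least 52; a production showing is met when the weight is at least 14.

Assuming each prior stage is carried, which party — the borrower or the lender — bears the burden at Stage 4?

lender

Stage 4's rule assigns the burden to the lender (to a production showing).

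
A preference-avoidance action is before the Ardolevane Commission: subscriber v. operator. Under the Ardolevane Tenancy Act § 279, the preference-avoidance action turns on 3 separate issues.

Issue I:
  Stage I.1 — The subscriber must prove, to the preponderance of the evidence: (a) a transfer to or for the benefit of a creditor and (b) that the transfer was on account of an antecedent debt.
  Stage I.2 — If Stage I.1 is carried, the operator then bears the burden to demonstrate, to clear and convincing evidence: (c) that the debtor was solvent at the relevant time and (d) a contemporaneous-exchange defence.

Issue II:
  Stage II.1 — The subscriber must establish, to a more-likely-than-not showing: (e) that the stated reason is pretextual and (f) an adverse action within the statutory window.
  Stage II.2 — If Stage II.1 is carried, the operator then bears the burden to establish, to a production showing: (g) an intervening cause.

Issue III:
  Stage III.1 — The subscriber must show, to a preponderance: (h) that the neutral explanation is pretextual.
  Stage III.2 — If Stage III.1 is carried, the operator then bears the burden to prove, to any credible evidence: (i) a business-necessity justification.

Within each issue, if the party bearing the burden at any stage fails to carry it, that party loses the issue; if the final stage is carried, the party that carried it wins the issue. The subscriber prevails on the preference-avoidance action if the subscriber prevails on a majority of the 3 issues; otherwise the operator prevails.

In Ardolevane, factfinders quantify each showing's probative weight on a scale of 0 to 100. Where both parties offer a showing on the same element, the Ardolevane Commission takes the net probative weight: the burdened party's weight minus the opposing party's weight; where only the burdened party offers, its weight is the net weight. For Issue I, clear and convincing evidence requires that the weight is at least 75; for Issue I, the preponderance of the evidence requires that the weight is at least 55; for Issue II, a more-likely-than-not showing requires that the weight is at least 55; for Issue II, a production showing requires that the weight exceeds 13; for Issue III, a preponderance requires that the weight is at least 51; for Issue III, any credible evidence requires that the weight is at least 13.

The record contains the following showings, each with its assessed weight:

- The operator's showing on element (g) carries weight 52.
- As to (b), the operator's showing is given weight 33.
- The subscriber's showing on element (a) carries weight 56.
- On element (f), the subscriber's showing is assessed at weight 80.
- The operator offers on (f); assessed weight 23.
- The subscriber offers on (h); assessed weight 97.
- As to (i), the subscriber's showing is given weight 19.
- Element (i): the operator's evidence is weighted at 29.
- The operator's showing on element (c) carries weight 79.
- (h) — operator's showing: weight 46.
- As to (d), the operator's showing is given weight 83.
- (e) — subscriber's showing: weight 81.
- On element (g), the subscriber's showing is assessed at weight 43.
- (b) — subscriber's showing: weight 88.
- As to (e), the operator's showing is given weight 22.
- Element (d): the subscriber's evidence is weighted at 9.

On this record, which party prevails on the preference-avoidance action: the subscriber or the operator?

— Issue I —
Stage I.1 — burden on subscriber; standard: the preponderance of the evidence (weight is at least 55).
    (a): 56 ≥ 55 [met]
    (b): 88 − 33 = 55 ≥ 55 [met]
  Stage I.1 carried; the burden shifts to the operator.
Stage I.2 — burden on operator; standard: clear and convincing evidence (weight is at least 75).
    (c): 79 ≥ 75 [met]
    (d): 83 − 9 = 74 < 75 [not met]
  Not every element is met, so the operator fails to carry Stage I.2.
So the subscriber prevails on this issue.
— Issue II —
At Stage II.1 the subscriber must meet a more-likely-than-not showing (weight is at least 55): on (e) the weight is 81 less the opposing 22 gives net 59, which does reach 55, so (e) meets the standard; on (f) the weight is 80 less the opposing 23 gives net 57, which does reach 55, so (f) meets the standard.
  Stage II.1 is satisfied; the onus moves to the operator.
At Stage II.2 the operator must meet a production showing (weight exceeds 13): on (g) the weight is 52 less the opposing 43 gives net 9, ≤ 13, so (g) does not meet the standard.
  Stage II.2 not carried; the operator fails its burden.
So the subscriber prevails on this issue.
— Issue III —
At Stage III.1 the subscriber must meet a preponderance (weight is at least 51): on (h) the weight is 97 less the opposing 46 gives net 51, which does reach 51, so (h) meets the standard.
  Stage III.1 is satisfied; the onus moves to the operator.
At Stage III.2 the operator must meet any credible evidence (weight is at least 13): on (i) the weight is 29 less the opposing 19 gives net 10, < 13, so (i) does not meet the standard.
  The operator does not carry Stage III.2.
The analysis ends at Stage III.2; the subscriber prevails on this issue.
Per-issue: Issue I → subscriber; Issue II → subscriber; Issue III → subscriber. The subscriber must prevail on a majority of issues; overall, the subscriber prevails.

subscriber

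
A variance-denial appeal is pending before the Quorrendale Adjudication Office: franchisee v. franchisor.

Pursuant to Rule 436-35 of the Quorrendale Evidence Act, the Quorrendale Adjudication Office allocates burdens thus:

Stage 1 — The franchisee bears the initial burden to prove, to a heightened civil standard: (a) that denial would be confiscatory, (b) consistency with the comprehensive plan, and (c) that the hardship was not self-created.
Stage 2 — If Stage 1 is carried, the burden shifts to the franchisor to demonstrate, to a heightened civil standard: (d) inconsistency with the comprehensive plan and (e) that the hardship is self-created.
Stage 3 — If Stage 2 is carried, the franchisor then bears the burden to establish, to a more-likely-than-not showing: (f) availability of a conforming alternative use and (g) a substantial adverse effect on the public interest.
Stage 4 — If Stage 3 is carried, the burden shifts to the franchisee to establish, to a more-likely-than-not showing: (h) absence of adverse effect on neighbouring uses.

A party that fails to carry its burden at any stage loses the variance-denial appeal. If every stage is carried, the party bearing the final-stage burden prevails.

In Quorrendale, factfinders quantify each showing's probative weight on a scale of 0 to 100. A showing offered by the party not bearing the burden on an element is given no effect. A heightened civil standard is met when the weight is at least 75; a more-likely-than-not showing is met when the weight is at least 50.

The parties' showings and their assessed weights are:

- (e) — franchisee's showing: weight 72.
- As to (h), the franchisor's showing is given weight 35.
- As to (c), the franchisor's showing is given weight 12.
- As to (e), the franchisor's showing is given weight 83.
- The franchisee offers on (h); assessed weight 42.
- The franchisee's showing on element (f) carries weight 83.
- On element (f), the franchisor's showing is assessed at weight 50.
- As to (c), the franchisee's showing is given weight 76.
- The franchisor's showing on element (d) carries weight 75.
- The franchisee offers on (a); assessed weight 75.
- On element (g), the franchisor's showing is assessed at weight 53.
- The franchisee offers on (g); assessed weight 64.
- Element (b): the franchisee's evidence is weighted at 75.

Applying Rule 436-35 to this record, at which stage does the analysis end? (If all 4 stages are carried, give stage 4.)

At Stage 1 the franchisee must meet a heightened civil standard (weight is at least 75): on (a) the weight is 75, which does reach 75, so (a) meets the standard; on (b) the weight is 75, ≥ 75, so (b) meets the standard; on (c) the weight is 76 (the franchisor's 12 is given no effect), ≥ 75, so (c) meets the standard.
  The franchisee carries Stage 1; the franchisor now bears the burden.
At Stage 2 the franchisor must meet a heightened civil standard (weight is at least 75): on (d) the weight is 75, which does reach 75, so (d) meets the standard; on (e) the weight is 83 (the franchisee's 72 is given no effect), which does reach 75, so (e) meets the standard.
  Stage 2 is satisfied; the franchisor continues to bear the burden.
At Stage 3 the franchisor must meet a more-likely-than-not showing (weight is at least 50): on (f) the weight is 50 (the franchisee's 83 is given no effect), ≥ 50, so (f) meets the standard; on (g) the weight is 53 (the franchisee's 64 is given no effect), ≥ 50, so (g) meets the standard.
  Stage 3 is satisfied; the onus moves to the franchisee.
At Stage 4 the franchisee must meet a more-likely-than-not showing (weight is at least 50): on (h) the weight is 42 (the franchisor's 35 is given no effect), < 50, so (h) does not meet the standard.
  Not every element is met, so the franchisee fails to carry Stage 4.
The franchisor prevails.

stage 4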